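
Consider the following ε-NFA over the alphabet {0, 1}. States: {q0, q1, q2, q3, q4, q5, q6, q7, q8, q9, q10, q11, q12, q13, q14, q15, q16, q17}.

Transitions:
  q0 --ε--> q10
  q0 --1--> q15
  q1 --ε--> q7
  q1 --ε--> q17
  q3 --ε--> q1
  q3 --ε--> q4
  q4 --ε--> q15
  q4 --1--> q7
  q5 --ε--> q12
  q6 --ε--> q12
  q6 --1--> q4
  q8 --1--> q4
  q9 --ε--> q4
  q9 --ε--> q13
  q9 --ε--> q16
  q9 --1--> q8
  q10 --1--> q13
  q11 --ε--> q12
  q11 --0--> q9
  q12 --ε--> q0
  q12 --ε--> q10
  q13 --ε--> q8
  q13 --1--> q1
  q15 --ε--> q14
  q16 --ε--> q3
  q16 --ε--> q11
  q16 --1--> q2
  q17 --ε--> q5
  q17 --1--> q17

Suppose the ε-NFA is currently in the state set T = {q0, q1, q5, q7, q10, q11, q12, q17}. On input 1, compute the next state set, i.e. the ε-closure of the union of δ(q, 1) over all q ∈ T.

q0 on 1 → {q15}.
q10 on 1 → {q13}.
q17 on 1 → {q17}.
No 1-transition from q1, q5, q7, q11, q12.
Union after reading 1: {q13, q15, q17}.
Now take the ε-closure:
From q13 via ε: add q8.
From q15 via ε: add q14.
From q17 via ε: add q5.
From q5 via ε: add q12.
From q12 via ε: add q0, q10.
No new states can be added; the closed set is {q0, q5, q8, q10, q12, q13, q14, q15, q17}.

{q0, q5, q8, q10, q12, q13, q14, q15, q17}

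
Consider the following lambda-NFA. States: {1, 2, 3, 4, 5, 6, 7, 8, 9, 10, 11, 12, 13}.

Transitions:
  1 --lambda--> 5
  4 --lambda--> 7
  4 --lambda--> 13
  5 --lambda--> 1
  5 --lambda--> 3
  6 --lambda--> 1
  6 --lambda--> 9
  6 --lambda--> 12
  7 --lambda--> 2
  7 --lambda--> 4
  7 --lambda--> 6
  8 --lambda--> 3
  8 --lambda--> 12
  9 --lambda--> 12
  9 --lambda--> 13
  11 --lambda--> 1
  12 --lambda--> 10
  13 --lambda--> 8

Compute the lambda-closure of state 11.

Start with {11}.
From 11 via lambda: add 1.
From 1 via lambda: add 5.
From 5 via lambda: add 3.
No new states can be added; the closed set is {1, 3, 5, 11}.

{1, 3, 5, 11}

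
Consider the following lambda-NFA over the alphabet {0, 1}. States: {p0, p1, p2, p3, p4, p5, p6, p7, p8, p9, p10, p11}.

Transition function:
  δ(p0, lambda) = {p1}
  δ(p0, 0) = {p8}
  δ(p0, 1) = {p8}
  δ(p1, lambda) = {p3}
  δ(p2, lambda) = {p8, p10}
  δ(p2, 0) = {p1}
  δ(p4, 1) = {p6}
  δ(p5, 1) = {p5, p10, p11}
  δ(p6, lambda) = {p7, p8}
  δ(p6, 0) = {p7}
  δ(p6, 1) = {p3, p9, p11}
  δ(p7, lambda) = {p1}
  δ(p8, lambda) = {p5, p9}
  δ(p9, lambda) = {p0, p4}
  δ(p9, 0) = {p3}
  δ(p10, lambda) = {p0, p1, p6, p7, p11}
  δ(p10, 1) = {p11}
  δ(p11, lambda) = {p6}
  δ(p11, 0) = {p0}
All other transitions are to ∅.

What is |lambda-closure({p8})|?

Start with {p8}.
From p8 via lambda: add p5, p9.
From p9 via lambda: add p0, p4.
From p0 via lambda: add p1.
From p1 via lambda: add p3.
lambda-closure = {p0, p1, p3, p4, p5, p8, p9}, which has 7 states.

7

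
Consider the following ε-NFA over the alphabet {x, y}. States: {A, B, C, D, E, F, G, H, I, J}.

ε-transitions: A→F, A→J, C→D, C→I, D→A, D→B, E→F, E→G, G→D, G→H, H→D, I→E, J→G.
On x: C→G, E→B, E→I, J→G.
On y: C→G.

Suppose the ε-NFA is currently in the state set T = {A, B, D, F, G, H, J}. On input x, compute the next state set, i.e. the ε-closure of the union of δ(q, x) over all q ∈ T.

{A, B, D, F, G, H, J}

J on x → {G}.
No x-transition from A, B, D, F, G, H.
Union after reading x: {G}.
Now take the ε-closure:
From G via ε: add D, H.
From D via ε: add A, B.
From A via ε: add F, J.
No new states can be added; the closed set is {A, B, D, F, G, H, J}.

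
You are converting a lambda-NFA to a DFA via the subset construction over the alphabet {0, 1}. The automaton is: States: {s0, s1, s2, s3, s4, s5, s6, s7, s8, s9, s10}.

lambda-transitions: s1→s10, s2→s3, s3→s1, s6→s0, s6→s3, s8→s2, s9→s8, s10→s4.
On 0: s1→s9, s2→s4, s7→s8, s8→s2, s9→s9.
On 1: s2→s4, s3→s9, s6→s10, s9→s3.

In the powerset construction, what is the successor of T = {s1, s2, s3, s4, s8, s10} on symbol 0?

s1 on 0 → {s9}.
s2 on 0 → {s4}.
s8 on 0 → {s2}.
No 0-transition from s3, s4, s10.
Union after reading 0: {s2, s4, s9}.
Now take the lambda-closure:
From s2 via lambda: add s3.
From s9 via lambda: add s8.
From s3 via lambda: add s1.
From s1 via lambda: add s10.
No new states can be added; the closed set is {s1, s2, s3, s4, s8, s9, s10}.

{s1, s2, s3, s4, s8, s9, s10}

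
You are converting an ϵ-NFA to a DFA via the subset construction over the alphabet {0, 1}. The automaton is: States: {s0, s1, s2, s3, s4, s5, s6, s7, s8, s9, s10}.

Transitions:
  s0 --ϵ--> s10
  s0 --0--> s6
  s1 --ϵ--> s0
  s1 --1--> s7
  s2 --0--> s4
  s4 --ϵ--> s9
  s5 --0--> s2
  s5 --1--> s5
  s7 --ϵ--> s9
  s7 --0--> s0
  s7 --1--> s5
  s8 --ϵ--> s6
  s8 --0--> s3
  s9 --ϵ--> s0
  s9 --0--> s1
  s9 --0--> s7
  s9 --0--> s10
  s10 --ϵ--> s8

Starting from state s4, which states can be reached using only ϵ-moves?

{s0, s4, s6, s8, s9, s10}

Start with {s4}.
From s4 via ϵ: add s9.
From s9 via ϵ: add s0.
From s0 via ϵ: add s10.
From s10 via ϵ: add s8.
From s8 via ϵ: add s6.
No new states can be added; the closed set is {s0, s4, s6, s8, s9, s10}.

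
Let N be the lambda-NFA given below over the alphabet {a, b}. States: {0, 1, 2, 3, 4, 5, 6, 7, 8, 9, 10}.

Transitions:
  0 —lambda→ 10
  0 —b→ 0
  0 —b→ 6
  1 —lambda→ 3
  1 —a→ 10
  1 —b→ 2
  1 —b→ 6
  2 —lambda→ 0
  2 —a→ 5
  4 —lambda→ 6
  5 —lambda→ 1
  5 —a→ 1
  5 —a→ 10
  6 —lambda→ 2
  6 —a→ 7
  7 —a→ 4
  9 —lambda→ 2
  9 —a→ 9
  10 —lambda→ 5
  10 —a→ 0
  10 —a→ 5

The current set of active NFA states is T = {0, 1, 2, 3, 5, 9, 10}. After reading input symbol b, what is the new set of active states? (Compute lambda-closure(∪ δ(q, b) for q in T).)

0 on b → {0, 6}.
1 on b → {2, 6}.
No b-transition from 2, 3, 5, 9, 10.
Union after reading b: {0, 2, 6}.
Now take the lambda-closure:
From 0 via lambda: add 10.
From 10 via lambda: add 5.
From 5 via lambda: add 1.
From 1 via lambda: add 3.
No new states can be added; the closed set is {0, 1, 2, 3, 5, 6, 10}.

{0, 1, 2, 3, 5, 6, 10}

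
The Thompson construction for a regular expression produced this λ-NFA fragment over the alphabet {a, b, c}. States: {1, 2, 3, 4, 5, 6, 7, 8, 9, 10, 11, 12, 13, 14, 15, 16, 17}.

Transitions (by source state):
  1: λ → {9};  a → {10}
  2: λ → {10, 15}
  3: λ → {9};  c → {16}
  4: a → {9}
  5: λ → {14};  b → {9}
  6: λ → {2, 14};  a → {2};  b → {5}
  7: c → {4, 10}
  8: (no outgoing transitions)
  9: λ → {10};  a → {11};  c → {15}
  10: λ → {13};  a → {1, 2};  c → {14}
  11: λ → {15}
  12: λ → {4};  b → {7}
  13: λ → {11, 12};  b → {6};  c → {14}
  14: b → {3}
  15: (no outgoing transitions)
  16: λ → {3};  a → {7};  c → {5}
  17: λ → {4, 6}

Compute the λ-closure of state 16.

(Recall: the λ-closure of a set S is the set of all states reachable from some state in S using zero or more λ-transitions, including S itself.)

{3, 4, 9, 10, 11, 12, 13, 15, 16}

Start with {16}.
From 16 via λ: add 3.
From 3 via λ: add 9.
From 9 via λ: add 10.
From 10 via λ: add 13.
From 13 via λ: add 11, 12.
From 11 via λ: add 15.
From 12 via λ: add 4.
No new states can be added; the closed set is {3, 4, 9, 10, 11, 12, 13, 15, 16}.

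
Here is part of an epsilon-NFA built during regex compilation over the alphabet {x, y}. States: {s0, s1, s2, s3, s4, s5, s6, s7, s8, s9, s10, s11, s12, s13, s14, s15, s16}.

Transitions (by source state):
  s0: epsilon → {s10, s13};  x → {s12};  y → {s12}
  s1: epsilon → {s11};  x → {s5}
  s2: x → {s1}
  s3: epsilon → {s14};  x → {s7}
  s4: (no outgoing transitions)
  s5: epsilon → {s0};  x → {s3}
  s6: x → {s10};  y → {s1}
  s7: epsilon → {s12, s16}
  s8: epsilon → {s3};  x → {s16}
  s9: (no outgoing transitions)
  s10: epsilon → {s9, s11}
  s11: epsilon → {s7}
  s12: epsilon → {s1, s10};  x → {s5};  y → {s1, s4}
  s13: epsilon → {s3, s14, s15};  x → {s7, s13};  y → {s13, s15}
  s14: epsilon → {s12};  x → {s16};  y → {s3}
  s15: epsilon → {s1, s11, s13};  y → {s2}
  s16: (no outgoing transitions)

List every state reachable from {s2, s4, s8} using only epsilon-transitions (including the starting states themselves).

{s1, s2, s3, s4, s7, s8, s9, s10, s11, s12, s14, s16}

Start with {s2, s4, s8}.
From s8 via epsilon: add s3.
From s3 via epsilon: add s14.
From s14 via epsilon: add s12.
From s12 via epsilon: add s1, s10.
From s1 via epsilon: add s11.
From s10 via epsilon: add s9.
From s11 via epsilon: add s7.
From s7 via epsilon: add s16.
No new states can be added; the closed set is {s1, s2, s3, s4, s7, s8, s9, s10, s11, s12, s14, s16}.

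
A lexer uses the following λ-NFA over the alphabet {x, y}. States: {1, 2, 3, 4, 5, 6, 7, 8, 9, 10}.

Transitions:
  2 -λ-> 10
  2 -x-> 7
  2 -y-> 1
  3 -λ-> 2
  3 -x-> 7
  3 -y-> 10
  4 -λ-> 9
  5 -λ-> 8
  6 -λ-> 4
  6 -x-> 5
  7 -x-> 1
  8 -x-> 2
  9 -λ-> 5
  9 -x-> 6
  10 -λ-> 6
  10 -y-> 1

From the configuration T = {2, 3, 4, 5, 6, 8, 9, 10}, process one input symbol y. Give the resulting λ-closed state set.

{1, 4, 5, 6, 8, 9, 10}

2 on y → {1}.
3 on y → {10}.
10 on y → {1}.
No y-transition from 4, 5, 6, 8, 9.
Union after reading y: {1, 10}.
Now take the λ-closure:
From 10 via λ: add 6.
From 6 via λ: add 4.
From 4 via λ: add 9.
From 9 via λ: add 5.
From 5 via λ: add 8.
No new states can be added; the closed set is {1, 4, 5, 6, 8, 9, 10}.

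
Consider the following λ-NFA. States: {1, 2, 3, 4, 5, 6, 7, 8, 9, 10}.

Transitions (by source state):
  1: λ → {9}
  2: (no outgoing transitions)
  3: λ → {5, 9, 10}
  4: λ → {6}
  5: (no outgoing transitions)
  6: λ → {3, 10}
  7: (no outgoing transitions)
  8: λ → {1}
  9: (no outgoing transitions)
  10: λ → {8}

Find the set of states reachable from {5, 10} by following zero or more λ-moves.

{1, 5, 8, 9, 10}

Start with {5, 10}.
From 10 via λ: add 8.
From 8 via λ: add 1.
From 1 via λ: add 9.
No new states can be added; the closed set is {1, 5, 8, 9, 10}.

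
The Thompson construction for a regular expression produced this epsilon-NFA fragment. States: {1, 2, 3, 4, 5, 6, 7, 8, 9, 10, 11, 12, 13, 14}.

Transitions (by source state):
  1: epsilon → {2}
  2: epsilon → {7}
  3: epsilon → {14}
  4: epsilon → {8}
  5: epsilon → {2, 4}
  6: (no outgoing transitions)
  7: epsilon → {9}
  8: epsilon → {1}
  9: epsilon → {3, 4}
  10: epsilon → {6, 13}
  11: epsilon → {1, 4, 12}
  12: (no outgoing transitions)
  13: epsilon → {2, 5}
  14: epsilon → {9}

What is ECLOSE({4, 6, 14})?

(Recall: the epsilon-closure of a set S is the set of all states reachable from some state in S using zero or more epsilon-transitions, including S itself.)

Start with {4, 6, 14}.
From 4 via epsilon: add 8.
From 14 via epsilon: add 9.
From 8 via epsilon: add 1.
From 9 via epsilon: add 3.
From 1 via epsilon: add 2.
From 2 via epsilon: add 7.
No new states can be added; the closed set is {1, 2, 3, 4, 6, 7, 8, 9, 14}.

{1, 2, 3, 4, 6, 7, 8, 9, 14}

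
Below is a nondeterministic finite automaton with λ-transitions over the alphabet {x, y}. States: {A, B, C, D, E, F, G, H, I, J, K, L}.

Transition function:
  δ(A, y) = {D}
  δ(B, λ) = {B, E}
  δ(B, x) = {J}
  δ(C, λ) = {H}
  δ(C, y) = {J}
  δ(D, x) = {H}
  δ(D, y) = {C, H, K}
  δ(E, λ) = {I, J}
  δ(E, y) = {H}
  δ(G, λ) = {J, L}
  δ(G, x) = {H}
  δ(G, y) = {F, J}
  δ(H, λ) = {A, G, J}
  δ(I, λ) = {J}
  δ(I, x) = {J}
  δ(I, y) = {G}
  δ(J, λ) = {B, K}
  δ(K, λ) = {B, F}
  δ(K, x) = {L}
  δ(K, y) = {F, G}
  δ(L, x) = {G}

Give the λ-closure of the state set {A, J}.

{A, B, E, F, I, J, K}

Start with {A, J}.
From J via λ: add B, K.
From B via λ: add E.
From K via λ: add F.
From E via λ: add I.
No new states can be added; the closed set is {A, B, E, F, I, J, K}.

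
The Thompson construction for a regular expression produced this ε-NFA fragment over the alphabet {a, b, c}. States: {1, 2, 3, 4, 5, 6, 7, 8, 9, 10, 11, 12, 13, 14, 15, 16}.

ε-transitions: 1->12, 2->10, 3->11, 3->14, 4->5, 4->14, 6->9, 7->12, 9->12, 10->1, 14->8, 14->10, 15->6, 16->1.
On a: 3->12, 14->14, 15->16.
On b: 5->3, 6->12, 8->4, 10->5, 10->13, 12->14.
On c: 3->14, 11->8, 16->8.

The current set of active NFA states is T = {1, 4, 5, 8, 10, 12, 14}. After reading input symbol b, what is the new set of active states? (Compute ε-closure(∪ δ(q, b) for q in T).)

5 on b → {3}.
8 on b → {4}.
10 on b → {5, 13}.
12 on b → {14}.
No b-transition from 1, 4, 14.
Union after reading b: {3, 4, 5, 13, 14}.
Now take the ε-closure:
From 3 via ε: add 11.
From 14 via ε: add 8, 10.
From 10 via ε: add 1.
From 1 via ε: add 12.
No new states can be added; the closed set is {1, 3, 4, 5, 8, 10, 11, 12, 13, 14}.

{1, 3, 4, 5, 8, 10, 11, 12, 13, 14}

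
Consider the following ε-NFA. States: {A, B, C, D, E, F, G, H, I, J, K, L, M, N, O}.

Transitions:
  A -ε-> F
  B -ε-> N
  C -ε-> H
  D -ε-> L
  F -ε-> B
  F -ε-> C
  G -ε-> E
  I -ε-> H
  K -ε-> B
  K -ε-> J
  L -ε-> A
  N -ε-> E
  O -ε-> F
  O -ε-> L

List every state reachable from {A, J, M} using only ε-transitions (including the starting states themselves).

Start with {A, J, M}.
From A via ε: add F.
From F via ε: add B, C.
From B via ε: add N.
From C via ε: add H.
From N via ε: add E.
No new states can be added; the closed set is {A, B, C, E, F, H, J, M, N}.

{A, B, C, E, F, H, J, M, N}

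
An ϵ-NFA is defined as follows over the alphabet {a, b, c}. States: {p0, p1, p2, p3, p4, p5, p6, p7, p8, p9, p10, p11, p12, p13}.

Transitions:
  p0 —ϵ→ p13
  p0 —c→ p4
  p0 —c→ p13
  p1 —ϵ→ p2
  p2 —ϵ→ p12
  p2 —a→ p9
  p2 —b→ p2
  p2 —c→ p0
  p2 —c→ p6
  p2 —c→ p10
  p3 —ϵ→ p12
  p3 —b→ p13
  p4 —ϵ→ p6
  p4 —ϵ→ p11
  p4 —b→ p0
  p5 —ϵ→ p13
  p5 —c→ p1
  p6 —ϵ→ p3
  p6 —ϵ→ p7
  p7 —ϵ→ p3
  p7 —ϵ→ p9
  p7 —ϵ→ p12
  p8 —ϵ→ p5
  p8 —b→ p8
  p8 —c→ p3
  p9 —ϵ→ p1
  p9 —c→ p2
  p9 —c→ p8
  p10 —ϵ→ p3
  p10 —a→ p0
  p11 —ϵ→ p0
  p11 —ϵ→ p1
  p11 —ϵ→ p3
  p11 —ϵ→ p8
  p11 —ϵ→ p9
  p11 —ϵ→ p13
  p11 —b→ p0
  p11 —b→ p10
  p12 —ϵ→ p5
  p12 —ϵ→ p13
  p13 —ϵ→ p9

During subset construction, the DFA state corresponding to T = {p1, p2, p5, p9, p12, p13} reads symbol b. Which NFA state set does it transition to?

{p1, p2, p5, p9, p12, p13}

p2 on b → {p2}.
No b-transition from p1, p5, p9, p12, p13.
Union after reading b: {p2}.
Now take the ϵ-closure:
From p2 via ϵ: add p12.
From p12 via ϵ: add p5, p13.
From p13 via ϵ: add p9.
From p9 via ϵ: add p1.
No new states can be added; the closed set is {p1, p2, p5, p9, p12, p13}.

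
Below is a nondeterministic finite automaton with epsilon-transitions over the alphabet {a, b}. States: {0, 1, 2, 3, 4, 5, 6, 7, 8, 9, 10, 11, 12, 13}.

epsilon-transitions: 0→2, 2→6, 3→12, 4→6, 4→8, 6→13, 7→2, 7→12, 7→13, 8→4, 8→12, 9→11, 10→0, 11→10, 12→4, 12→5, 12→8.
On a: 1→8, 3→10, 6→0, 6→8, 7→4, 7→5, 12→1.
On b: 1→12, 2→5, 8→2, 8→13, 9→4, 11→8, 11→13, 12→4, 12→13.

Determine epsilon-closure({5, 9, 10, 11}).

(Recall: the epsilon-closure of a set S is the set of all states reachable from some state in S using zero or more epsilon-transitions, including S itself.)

{0, 2, 5, 6, 9, 10, 11, 13}

Start with {5, 9, 10, 11}.
From 10 via epsilon: add 0.
From 0 via epsilon: add 2.
From 2 via epsilon: add 6.
From 6 via epsilon: add 13.
No new states can be added; the closed set is {0, 2, 5, 6, 9, 10, 11, 13}.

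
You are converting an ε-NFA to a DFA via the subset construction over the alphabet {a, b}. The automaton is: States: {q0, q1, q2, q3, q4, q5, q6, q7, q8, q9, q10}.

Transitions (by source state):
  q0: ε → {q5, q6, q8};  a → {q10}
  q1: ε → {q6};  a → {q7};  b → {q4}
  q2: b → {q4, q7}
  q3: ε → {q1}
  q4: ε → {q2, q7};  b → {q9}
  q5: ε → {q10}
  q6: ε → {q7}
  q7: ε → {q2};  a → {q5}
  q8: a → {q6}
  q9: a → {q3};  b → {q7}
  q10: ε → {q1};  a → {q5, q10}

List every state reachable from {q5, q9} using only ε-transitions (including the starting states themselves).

Start with {q5, q9}.
From q5 via ε: add q10.
From q10 via ε: add q1.
From q1 via ε: add q6.
From q6 via ε: add q7.
From q7 via ε: add q2.
No new states can be added; the closed set is {q1, q2, q5, q6, q7, q9, q10}.

{q1, q2, q5, q6, q7, q9, q10}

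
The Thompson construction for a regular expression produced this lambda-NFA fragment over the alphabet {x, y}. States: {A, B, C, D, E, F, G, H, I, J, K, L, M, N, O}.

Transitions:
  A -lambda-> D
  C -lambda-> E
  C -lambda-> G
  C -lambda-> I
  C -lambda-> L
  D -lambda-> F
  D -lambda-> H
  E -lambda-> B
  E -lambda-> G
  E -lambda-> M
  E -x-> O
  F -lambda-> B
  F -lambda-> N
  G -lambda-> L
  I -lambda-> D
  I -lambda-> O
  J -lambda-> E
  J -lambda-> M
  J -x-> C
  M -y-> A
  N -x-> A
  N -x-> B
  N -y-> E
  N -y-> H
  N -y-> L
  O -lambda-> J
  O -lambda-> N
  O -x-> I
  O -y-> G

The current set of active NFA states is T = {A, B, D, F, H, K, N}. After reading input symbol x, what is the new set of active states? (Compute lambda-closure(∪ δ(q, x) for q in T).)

{A, B, D, F, H, N}

N on x → {A, B}.
No x-transition from A, B, D, F, H, K.
Union after reading x: {A, B}.
Now take the lambda-closure:
From A via lambda: add D.
From D via lambda: add F, H.
From F via lambda: add N.
No new states can be added; the closed set is {A, B, D, F, H, N}.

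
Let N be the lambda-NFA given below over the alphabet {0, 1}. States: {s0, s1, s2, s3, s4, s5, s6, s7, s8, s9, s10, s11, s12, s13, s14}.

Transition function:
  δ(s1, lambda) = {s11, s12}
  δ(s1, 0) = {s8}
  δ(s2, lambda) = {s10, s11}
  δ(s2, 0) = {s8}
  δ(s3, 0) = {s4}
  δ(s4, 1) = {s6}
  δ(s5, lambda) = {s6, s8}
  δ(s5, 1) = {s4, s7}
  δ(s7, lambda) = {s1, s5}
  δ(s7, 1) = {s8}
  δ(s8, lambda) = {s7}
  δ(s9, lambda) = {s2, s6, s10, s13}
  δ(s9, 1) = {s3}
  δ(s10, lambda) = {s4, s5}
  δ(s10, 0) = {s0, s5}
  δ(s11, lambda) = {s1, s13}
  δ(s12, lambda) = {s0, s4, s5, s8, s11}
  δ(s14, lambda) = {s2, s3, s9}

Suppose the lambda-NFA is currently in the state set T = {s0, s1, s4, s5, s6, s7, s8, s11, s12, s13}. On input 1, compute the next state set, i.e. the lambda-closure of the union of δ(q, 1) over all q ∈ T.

{s0, s1, s4, s5, s6, s7, s8, s11, s12, s13}

s4 on 1 → {s6}.
s5 on 1 → {s4, s7}.
s7 on 1 → {s8}.
No 1-transition from s0, s1, s6, s8, s11, s12, s13.
Union after reading 1: {s4, s6, s7, s8}.
Now take the lambda-closure:
From s7 via lambda: add s1, s5.
From s1 via lambda: add s11, s12.
From s11 via lambda: add s13.
From s12 via lambda: add s0.
No new states can be added; the closed set is {s0, s1, s4, s5, s6, s7, s8, s11, s12, s13}.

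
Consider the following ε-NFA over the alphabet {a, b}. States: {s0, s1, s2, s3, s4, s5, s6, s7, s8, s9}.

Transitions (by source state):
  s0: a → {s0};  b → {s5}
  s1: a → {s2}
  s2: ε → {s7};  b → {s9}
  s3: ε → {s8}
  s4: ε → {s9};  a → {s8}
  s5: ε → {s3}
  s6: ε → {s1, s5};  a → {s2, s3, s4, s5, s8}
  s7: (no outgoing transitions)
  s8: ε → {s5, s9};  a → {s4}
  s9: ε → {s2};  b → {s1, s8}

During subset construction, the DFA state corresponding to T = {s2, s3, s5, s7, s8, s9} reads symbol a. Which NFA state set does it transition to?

s8 on a → {s4}.
No a-transition from s2, s3, s5, s7, s9.
Union after reading a: {s4}.
Now take the ε-closure:
From s4 via ε: add s9.
From s9 via ε: add s2.
From s2 via ε: add s7.
No new states can be added; the closed set is {s2, s4, s7, s9}.

{s2, s4, s7, s9}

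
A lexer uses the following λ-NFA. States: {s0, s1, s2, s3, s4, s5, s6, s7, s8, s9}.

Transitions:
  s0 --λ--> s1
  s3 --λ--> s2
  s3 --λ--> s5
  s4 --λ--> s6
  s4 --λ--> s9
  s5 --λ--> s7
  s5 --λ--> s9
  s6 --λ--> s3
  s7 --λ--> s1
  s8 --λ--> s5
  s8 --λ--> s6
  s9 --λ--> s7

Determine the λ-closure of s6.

Start with {s6}.
From s6 via λ: add s3.
From s3 via λ: add s2, s5.
From s5 via λ: add s7, s9.
From s7 via λ: add s1.
No new states can be added; the closed set is {s1, s2, s3, s5, s6, s7, s9}.

{s1, s2, s3, s5, s6, s7, s9}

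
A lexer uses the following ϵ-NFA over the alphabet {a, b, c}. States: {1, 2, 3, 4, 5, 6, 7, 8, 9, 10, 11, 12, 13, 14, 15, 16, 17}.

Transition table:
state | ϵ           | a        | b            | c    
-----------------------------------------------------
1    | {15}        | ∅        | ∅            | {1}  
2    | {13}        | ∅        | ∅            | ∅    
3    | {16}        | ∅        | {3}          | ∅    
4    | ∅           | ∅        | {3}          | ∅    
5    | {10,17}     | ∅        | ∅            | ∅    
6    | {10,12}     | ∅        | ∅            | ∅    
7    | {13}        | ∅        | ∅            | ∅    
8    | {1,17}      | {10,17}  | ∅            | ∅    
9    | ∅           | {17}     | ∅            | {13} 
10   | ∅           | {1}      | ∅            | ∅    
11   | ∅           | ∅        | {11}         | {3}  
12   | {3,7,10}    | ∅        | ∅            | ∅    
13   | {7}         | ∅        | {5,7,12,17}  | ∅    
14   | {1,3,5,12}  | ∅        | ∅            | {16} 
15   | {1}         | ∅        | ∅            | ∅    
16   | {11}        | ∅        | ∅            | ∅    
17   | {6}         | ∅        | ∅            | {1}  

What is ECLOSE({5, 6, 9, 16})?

Start with {5, 6, 9, 16}.
From 5 via ϵ: add 10, 17.
From 6 via ϵ: add 12.
From 16 via ϵ: add 11.
From 12 via ϵ: add 3, 7.
From 7 via ϵ: add 13.
No new states can be added; the closed set is {3, 5, 6, 7, 9, 10, 11, 12, 13, 16, 17}.

{3, 5, 6, 7, 9, 10, 11, 12, 13, 16, 17}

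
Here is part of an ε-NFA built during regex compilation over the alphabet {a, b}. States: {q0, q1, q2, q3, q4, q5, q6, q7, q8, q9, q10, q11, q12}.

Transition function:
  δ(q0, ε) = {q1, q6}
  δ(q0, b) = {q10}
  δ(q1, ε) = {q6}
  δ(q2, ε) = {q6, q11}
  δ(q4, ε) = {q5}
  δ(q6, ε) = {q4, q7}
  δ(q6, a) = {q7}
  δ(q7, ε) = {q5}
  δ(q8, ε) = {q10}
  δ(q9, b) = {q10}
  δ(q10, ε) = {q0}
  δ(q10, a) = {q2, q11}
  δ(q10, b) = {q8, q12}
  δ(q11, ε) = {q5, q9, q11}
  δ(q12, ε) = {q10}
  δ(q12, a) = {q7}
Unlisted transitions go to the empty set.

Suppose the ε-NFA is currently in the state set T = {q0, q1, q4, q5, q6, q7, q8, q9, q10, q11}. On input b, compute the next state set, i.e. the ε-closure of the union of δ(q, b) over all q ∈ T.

{q0, q1, q4, q5, q6, q7, q8, q10, q12}

q0 on b → {q10}.
q9 on b → {q10}.
q10 on b → {q8, q12}.
No b-transition from q1, q4, q5, q6, q7, q8, q11.
Union after reading b: {q8, q10, q12}.
Now take the ε-closure:
From q10 via ε: add q0.
From q0 via ε: add q1, q6.
From q6 via ε: add q4, q7.
From q4 via ε: add q5.
No new states can be added; the closed set is {q0, q1, q4, q5, q6, q7, q8, q10, q12}.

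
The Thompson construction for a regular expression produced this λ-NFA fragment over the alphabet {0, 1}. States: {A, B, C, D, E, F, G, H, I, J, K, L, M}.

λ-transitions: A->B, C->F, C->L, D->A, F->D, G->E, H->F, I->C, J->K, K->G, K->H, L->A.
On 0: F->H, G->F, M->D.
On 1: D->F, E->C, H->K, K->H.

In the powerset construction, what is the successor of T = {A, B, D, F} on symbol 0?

F on 0 → {H}.
No 0-transition from A, B, D.
Union after reading 0: {H}.
Now take the λ-closure:
From H via λ: add F.
From F via λ: add D.
From D via λ: add A.
From A via λ: add B.
No new states can be added; the closed set is {A, B, D, F, H}.

{A, B, D, F, H}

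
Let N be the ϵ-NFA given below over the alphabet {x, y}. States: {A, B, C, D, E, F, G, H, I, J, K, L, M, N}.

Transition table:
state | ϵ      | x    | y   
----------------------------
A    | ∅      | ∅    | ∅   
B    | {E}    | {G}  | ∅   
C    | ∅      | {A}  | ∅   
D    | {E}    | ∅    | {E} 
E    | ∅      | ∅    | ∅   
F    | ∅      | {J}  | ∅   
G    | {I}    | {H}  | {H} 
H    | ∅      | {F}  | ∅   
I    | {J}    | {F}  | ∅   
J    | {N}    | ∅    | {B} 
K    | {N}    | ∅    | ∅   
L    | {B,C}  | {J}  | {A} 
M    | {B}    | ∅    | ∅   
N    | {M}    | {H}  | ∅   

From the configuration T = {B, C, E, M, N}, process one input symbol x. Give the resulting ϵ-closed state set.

B on x → {G}.
C on x → {A}.
N on x → {H}.
No x-transition from E, M.
Union after reading x: {A, G, H}.
Now take the ϵ-closure:
From G via ϵ: add I.
From I via ϵ: add J.
From J via ϵ: add N.
From N via ϵ: add M.
From M via ϵ: add B.
From B via ϵ: add E.
No new states can be added; the closed set is {A, B, E, G, H, I, J, M, N}.

{A, B, E, G, H, I, J, M, N}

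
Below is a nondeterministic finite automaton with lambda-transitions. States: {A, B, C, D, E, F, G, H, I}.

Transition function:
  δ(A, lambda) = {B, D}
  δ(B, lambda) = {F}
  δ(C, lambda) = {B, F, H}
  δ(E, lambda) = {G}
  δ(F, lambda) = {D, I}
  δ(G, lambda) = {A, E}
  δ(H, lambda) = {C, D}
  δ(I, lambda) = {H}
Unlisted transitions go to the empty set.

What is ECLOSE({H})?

Start with {H}.
From H via lambda: add C, D.
From C via lambda: add B, F.
From F via lambda: add I.
No new states can be added; the closed set is {B, C, D, F, H, I}.

{B, C, D, F, H, I}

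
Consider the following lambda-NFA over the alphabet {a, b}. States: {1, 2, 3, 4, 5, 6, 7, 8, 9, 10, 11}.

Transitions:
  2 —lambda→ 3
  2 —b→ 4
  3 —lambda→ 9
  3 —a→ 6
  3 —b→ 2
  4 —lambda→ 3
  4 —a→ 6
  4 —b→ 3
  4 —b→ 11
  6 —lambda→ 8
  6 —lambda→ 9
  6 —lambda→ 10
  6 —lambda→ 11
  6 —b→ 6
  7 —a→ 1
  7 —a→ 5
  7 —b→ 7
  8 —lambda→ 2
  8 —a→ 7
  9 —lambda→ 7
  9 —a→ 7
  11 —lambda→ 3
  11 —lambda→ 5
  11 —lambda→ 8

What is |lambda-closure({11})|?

7

Start with {11}.
From 11 via lambda: add 3, 5, 8.
From 3 via lambda: add 9.
From 8 via lambda: add 2.
From 9 via lambda: add 7.
lambda-closure = {2, 3, 5, 7, 8, 9, 11}, which has 7 states.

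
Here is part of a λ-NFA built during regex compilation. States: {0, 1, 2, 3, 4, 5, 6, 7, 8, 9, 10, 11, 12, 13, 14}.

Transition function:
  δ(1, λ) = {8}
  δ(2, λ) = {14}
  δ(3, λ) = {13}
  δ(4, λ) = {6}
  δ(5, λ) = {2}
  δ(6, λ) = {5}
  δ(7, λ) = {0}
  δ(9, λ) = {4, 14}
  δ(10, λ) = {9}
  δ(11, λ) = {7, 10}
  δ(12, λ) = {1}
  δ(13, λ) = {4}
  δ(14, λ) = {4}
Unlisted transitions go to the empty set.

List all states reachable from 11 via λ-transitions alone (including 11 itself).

Start with {11}.
From 11 via λ: add 7, 10.
From 7 via λ: add 0.
From 10 via λ: add 9.
From 9 via λ: add 4, 14.
From 4 via λ: add 6.
From 6 via λ: add 5.
From 5 via λ: add 2.
No new states can be added; the closed set is {0, 2, 4, 5, 6, 7, 9, 10, 11, 14}.

{0, 2, 4, 5, 6, 7, 9, 10, 11, 14}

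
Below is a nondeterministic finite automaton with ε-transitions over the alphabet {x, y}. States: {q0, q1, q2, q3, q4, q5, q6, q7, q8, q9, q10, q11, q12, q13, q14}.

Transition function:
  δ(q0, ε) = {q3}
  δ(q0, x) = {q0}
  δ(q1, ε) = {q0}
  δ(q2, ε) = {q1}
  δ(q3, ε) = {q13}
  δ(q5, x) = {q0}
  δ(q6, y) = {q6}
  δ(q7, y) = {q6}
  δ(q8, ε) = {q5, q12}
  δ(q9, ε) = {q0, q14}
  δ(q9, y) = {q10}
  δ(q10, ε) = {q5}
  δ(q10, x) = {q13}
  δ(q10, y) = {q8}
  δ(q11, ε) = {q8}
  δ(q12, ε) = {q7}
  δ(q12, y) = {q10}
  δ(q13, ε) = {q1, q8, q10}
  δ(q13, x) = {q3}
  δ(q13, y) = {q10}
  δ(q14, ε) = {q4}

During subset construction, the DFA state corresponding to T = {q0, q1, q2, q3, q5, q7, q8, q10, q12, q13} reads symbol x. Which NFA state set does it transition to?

q0 on x → {q0}.
q5 on x → {q0}.
q10 on x → {q13}.
q13 on x → {q3}.
No x-transition from q1, q2, q3, q7, q8, q12.
Union after reading x: {q0, q3, q13}.
Now take the ε-closure:
From q13 via ε: add q1, q8, q10.
From q8 via ε: add q5, q12.
From q12 via ε: add q7.
No new states can be added; the closed set is {q0, q1, q3, q5, q7, q8, q10, q12, q13}.

{q0, q1, q3, q5, q7, q8, q10, q12, q13}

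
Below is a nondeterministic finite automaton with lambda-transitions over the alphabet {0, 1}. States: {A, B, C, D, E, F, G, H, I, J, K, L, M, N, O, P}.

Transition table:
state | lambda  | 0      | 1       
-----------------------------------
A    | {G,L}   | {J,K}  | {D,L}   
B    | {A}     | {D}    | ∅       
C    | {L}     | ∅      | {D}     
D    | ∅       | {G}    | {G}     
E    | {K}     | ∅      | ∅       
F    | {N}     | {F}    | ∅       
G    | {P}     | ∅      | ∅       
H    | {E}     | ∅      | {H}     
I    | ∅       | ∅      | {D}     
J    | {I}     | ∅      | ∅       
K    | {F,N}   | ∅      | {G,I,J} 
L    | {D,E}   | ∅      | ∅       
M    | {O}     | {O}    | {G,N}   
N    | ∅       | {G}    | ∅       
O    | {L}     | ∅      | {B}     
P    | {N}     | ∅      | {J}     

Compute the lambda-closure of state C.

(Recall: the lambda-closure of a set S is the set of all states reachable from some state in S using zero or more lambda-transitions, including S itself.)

Start with {C}.
From C via lambda: add L.
From L via lambda: add D, E.
From E via lambda: add K.
From K via lambda: add F, N.
No new states can be added; the closed set is {C, D, E, F, K, L, N}.

{C, D, E, F, K, L, N}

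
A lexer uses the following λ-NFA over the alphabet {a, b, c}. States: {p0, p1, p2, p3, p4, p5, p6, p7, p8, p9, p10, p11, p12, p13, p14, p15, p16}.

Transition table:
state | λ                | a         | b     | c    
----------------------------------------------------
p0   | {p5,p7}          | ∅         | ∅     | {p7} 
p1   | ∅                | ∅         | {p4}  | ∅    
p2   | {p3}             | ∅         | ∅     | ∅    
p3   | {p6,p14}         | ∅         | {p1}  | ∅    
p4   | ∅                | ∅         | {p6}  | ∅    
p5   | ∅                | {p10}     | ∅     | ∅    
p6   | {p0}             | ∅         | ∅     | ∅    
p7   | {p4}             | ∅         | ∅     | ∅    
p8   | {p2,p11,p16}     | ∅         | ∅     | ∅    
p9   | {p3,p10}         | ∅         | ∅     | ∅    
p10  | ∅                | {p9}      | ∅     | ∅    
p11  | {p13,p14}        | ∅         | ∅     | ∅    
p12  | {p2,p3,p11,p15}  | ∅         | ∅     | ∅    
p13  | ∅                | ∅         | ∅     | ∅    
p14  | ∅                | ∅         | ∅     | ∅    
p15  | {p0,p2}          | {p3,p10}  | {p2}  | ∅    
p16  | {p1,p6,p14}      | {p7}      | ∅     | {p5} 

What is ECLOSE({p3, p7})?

Start with {p3, p7}.
From p3 via λ: add p6, p14.
From p7 via λ: add p4.
From p6 via λ: add p0.
From p0 via λ: add p5.
No new states can be added; the closed set is {p0, p3, p4, p5, p6, p7, p14}.

{p0, p3, p4, p5, p6, p7, p14}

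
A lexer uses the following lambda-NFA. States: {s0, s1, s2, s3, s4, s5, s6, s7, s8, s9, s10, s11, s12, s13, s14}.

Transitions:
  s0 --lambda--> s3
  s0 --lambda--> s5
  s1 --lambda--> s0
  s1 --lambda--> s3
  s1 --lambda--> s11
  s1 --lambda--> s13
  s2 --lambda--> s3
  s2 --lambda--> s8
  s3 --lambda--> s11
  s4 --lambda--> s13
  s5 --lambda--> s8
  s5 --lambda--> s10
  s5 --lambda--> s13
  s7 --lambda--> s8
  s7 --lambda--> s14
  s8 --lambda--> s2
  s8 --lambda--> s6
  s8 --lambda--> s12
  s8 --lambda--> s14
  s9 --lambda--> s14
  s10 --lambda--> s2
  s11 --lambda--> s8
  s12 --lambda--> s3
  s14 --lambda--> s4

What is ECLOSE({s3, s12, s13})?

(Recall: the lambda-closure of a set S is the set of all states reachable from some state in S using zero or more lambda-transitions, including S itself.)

Start with {s3, s12, s13}.
From s3 via lambda: add s11.
From s11 via lambda: add s8.
From s8 via lambda: add s2, s6, s14.
From s14 via lambda: add s4.
No new states can be added; the closed set is {s2, s3, s4, s6, s8, s11, s12, s13, s14}.

{s2, s3, s4, s6, s8, s11, s12, s13, s14}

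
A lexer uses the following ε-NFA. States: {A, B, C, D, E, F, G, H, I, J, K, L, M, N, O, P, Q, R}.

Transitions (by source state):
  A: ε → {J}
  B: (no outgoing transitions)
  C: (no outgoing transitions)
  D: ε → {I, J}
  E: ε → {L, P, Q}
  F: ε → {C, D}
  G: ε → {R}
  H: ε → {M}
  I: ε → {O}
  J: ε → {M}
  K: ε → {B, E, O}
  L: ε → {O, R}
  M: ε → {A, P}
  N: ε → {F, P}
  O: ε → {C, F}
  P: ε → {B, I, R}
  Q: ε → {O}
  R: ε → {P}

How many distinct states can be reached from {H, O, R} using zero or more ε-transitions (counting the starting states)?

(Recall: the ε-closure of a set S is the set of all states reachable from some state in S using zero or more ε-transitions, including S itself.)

Start with {H, O, R}.
From H via ε: add M.
From O via ε: add C, F.
From R via ε: add P.
From F via ε: add D.
From M via ε: add A.
From P via ε: add B, I.
From A via ε: add J.
ε-closure = {A, B, C, D, F, H, I, J, M, O, P, R}, which has 12 states.

12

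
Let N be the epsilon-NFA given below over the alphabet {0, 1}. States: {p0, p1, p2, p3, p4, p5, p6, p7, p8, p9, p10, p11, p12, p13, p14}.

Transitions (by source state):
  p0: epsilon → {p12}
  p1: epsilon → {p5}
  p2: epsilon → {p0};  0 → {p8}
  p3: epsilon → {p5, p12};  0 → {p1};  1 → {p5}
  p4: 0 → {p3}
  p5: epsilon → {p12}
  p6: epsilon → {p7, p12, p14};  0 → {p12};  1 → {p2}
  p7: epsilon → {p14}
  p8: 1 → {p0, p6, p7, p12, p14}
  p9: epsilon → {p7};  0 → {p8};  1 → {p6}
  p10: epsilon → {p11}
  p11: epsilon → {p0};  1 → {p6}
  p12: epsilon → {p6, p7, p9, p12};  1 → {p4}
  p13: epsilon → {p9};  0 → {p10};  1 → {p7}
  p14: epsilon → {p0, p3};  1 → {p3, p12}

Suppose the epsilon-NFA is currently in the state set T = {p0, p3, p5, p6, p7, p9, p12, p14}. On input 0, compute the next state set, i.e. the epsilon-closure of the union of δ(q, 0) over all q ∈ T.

p3 on 0 → {p1}.
p6 on 0 → {p12}.
p9 on 0 → {p8}.
No 0-transition from p0, p5, p7, p12, p14.
Union after reading 0: {p1, p8, p12}.
Now take the epsilon-closure:
From p1 via epsilon: add p5.
From p12 via epsilon: add p6, p7, p9.
From p6 via epsilon: add p14.
From p14 via epsilon: add p0, p3.
No new states can be added; the closed set is {p0, p1, p3, p5, p6, p7, p8, p9, p12, p14}.

{p0, p1, p3, p5, p6, p7, p8, p9, p12, p14}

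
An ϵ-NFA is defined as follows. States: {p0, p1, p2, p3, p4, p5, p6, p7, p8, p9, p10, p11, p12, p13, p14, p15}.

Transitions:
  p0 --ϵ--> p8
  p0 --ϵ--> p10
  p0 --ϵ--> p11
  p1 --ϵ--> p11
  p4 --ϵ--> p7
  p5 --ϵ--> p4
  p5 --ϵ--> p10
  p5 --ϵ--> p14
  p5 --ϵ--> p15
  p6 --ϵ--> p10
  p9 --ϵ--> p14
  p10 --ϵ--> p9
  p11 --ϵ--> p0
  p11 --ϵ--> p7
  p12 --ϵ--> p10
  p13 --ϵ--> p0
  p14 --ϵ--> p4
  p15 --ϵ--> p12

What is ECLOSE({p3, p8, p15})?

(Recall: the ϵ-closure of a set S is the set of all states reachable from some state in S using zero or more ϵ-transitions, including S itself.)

Start with {p3, p8, p15}.
From p15 via ϵ: add p12.
From p12 via ϵ: add p10.
From p10 via ϵ: add p9.
From p9 via ϵ: add p14.
From p14 via ϵ: add p4.
From p4 via ϵ: add p7.
No new states can be added; the closed set is {p3, p4, p7, p8, p9, p10, p12, p14, p15}.

{p3, p4, p7, p8, p9, p10, p12, p14, p15}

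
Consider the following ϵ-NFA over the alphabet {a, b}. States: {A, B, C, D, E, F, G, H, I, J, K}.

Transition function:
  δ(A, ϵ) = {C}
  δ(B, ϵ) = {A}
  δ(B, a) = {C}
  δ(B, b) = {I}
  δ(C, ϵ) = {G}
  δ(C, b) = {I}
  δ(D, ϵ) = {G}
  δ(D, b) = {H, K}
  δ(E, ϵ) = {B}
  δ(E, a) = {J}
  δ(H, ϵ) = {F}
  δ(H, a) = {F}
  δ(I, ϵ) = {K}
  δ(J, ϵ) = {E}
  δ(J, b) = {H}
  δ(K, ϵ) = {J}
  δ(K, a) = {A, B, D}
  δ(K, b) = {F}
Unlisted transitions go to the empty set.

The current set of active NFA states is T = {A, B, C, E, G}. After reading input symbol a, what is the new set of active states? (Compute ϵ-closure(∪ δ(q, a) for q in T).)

B on a → {C}.
E on a → {J}.
No a-transition from A, C, G.
Union after reading a: {C, J}.
Now take the ϵ-closure:
From C via ϵ: add G.
From J via ϵ: add E.
From E via ϵ: add B.
From B via ϵ: add A.
No new states can be added; the closed set is {A, B, C, E, G, J}.

{A, B, C, E, G, J}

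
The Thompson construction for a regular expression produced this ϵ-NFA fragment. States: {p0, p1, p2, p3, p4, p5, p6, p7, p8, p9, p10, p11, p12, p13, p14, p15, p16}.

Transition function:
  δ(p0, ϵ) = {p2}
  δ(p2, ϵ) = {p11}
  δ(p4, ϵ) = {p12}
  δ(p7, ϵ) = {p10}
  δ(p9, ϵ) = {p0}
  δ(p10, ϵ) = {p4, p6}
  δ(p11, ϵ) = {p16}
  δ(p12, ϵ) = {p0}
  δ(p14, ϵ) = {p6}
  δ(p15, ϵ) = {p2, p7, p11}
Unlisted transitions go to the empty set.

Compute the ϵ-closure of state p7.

Start with {p7}.
From p7 via ϵ: add p10.
From p10 via ϵ: add p4, p6.
From p4 via ϵ: add p12.
From p12 via ϵ: add p0.
From p0 via ϵ: add p2.
From p2 via ϵ: add p11.
From p11 via ϵ: add p16.
No new states can be added; the closed set is {p0, p2, p4, p6, p7, p10, p11, p12, p16}.

{p0, p2, p4, p6, p7, p10, p11, p12, p16}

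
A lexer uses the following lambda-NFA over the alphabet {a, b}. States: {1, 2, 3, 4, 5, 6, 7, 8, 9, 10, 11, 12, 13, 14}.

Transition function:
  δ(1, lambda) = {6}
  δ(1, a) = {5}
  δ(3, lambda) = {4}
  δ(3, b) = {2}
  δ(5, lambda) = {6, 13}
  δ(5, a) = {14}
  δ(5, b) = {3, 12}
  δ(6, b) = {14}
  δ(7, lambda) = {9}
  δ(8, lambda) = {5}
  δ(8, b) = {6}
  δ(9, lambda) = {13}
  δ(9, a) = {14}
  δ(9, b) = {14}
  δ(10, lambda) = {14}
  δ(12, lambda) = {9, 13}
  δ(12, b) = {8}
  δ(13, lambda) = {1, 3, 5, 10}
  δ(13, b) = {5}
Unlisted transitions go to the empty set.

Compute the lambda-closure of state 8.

Start with {8}.
From 8 via lambda: add 5.
From 5 via lambda: add 6, 13.
From 13 via lambda: add 1, 3, 10.
From 3 via lambda: add 4.
From 10 via lambda: add 14.
No new states can be added; the closed set is {1, 3, 4, 5, 6, 8, 10, 13, 14}.

{1, 3, 4, 5, 6, 8, 10, 13, 14}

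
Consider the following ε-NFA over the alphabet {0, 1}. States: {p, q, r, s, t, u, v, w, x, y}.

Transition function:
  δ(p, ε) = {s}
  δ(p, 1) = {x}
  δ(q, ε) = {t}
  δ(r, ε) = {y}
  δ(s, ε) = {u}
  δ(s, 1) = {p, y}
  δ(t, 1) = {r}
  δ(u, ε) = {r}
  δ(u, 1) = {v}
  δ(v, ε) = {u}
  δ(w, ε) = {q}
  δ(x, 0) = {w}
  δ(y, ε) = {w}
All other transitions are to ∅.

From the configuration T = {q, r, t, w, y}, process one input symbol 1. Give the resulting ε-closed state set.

{q, r, t, w, y}

t on 1 → {r}.
No 1-transition from q, r, w, y.
Union after reading 1: {r}.
Now take the ε-closure:
From r via ε: add y.
From y via ε: add w.
From w via ε: add q.
From q via ε: add t.
No new states can be added; the closed set is {q, r, t, w, y}.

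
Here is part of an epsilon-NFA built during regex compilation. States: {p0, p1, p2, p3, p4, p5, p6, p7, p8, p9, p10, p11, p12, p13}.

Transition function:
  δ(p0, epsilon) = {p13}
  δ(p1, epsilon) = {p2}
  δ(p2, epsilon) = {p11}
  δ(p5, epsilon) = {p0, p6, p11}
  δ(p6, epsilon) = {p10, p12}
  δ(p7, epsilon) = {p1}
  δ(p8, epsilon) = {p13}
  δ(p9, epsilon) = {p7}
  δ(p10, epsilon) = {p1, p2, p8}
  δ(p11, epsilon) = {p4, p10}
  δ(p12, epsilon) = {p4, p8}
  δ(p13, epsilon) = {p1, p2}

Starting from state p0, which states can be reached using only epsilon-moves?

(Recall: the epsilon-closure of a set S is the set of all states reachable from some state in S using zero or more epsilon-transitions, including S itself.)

Start with {p0}.
From p0 via epsilon: add p13.
From p13 via epsilon: add p1, p2.
From p2 via epsilon: add p11.
From p11 via epsilon: add p4, p10.
From p10 via epsilon: add p8.
No new states can be added; the closed set is {p0, p1, p2, p4, p8, p10, p11, p13}.

{p0, p1, p2, p4, p8, p10, p11, p13}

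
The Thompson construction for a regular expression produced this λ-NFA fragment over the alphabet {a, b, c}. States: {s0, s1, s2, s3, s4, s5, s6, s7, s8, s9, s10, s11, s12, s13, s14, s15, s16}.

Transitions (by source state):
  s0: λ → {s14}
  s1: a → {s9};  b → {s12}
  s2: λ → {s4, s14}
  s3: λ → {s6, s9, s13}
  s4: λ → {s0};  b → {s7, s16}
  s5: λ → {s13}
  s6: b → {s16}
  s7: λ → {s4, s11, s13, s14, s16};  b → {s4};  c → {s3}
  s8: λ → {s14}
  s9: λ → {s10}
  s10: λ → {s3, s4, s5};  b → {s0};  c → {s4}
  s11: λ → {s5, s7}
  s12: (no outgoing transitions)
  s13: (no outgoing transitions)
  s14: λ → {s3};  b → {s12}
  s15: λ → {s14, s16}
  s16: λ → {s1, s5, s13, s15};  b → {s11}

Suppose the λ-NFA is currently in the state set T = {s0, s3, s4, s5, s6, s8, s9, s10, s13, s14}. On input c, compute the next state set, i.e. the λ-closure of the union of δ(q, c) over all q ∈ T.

s10 on c → {s4}.
No c-transition from s0, s3, s4, s5, s6, s8, s9, s13, s14.
Union after reading c: {s4}.
Now take the λ-closure:
From s4 via λ: add s0.
From s0 via λ: add s14.
From s14 via λ: add s3.
From s3 via λ: add s6, s9, s13.
From s9 via λ: add s10.
From s10 via λ: add s5.
No new states can be added; the closed set is {s0, s3, s4, s5, s6, s9, s10, s13, s14}.

{s0, s3, s4, s5, s6, s9, s10, s13, s14}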